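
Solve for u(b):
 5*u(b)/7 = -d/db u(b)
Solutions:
 u(b) = C1*exp(-5*b/7)


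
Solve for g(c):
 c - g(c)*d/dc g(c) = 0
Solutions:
 g(c) = -sqrt(C1 + c^2)
 g(c) = sqrt(C1 + c^2)


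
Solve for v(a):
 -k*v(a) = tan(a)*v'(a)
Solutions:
 v(a) = C1*exp(-k*log(sin(a)))


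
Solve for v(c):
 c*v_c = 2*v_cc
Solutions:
 v(c) = C1 + C2*erfi(c/2)


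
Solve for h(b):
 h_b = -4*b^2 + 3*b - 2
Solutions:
 h(b) = C1 - 4*b^3/3 + 3*b^2/2 - 2*b


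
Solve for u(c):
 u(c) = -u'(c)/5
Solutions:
 u(c) = C1*exp(-5*c)


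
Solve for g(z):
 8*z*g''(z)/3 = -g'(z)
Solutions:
 g(z) = C1 + C2*z^(5/8)


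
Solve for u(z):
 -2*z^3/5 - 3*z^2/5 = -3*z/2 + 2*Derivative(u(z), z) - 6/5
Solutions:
 u(z) = C1 - z^4/20 - z^3/10 + 3*z^2/8 + 3*z/5


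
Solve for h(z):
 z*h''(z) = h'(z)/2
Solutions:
 h(z) = C1 + C2*z^(3/2)


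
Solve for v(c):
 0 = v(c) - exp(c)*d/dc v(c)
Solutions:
 v(c) = C1*exp(-exp(-c))


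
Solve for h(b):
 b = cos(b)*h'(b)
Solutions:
 h(b) = C1 + Integral(b/cos(b), b)


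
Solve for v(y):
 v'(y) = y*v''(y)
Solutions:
 v(y) = C1 + C2*y^2


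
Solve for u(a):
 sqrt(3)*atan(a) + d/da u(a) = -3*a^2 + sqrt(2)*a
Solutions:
 u(a) = C1 - a^3 + sqrt(2)*a^2/2 - sqrt(3)*(a*atan(a) - log(a^2 + 1)/2)


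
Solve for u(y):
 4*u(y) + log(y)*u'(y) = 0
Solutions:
 u(y) = C1*exp(-4*li(y))


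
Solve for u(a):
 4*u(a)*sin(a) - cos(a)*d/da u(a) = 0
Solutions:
 u(a) = C1/cos(a)^4


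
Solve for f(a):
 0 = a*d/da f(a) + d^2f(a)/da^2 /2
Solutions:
 f(a) = C1 + C2*erf(a)


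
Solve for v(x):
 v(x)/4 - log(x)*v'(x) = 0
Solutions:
 v(x) = C1*exp(li(x)/4)


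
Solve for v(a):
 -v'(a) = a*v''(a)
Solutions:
 v(a) = C1 + C2*log(a)


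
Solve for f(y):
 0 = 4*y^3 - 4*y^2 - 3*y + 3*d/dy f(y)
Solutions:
 f(y) = C1 - y^4/3 + 4*y^3/9 + y^2/2


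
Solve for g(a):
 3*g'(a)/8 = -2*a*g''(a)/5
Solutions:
 g(a) = C1 + C2*a^(1/16)


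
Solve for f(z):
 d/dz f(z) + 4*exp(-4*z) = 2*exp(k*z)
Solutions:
 f(z) = C1 + exp(-4*z) + 2*exp(k*z)/k


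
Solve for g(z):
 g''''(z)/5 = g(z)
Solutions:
 g(z) = C1*exp(-5^(1/4)*z) + C2*exp(5^(1/4)*z) + C3*sin(5^(1/4)*z) + C4*cos(5^(1/4)*z)


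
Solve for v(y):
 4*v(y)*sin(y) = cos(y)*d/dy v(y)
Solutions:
 v(y) = C1/cos(y)^4


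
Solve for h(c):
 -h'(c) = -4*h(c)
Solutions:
 h(c) = C1*exp(4*c)


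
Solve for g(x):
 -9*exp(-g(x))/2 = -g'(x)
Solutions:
 g(x) = log(C1 + 9*x/2)


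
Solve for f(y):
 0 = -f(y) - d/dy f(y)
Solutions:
 f(y) = C1*exp(-y)


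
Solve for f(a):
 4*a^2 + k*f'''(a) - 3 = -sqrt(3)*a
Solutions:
 f(a) = C1 + C2*a + C3*a^2 - a^5/(15*k) - sqrt(3)*a^4/(24*k) + a^3/(2*k)


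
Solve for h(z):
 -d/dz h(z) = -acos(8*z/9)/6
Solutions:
 h(z) = C1 + z*acos(8*z/9)/6 - sqrt(81 - 64*z^2)/48


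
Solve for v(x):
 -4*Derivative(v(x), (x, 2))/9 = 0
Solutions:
 v(x) = C1 + C2*x


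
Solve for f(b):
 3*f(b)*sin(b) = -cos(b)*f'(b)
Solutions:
 f(b) = C1*cos(b)^3


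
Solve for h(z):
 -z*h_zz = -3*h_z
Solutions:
 h(z) = C1 + C2*z^4


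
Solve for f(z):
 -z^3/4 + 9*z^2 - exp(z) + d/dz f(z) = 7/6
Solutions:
 f(z) = C1 + z^4/16 - 3*z^3 + 7*z/6 + exp(z)


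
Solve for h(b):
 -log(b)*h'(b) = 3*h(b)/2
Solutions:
 h(b) = C1*exp(-3*li(b)/2)


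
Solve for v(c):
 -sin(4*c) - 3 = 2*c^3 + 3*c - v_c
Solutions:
 v(c) = C1 + c^4/2 + 3*c^2/2 + 3*c - cos(4*c)/4


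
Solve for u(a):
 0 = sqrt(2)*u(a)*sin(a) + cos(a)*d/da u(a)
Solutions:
 u(a) = C1*cos(a)^(sqrt(2))


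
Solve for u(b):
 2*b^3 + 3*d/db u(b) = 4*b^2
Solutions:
 u(b) = C1 - b^4/6 + 4*b^3/9


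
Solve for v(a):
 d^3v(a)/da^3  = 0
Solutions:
 v(a) = C1 + C2*a + C3*a^2


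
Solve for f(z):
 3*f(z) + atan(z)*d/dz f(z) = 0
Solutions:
 f(z) = C1*exp(-3*Integral(1/atan(z), z))


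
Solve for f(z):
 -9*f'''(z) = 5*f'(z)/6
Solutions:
 f(z) = C1 + C2*sin(sqrt(30)*z/18) + C3*cos(sqrt(30)*z/18)


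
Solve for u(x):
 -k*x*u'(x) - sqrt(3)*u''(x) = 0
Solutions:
 u(x) = Piecewise((-sqrt(2)*3^(1/4)*sqrt(pi)*C1*erf(sqrt(2)*3^(3/4)*sqrt(k)*x/6)/(2*sqrt(k)) - C2, (k > 0) | (k < 0)), (-C1*x - C2, True))


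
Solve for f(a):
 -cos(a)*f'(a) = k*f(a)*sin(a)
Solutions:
 f(a) = C1*exp(k*log(cos(a)))


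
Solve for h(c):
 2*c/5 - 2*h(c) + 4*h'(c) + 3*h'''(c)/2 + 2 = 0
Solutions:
 h(c) = C1*exp(2^(1/3)*c*(-(9 + sqrt(209))^(1/3) + 4*2^(1/3)/(9 + sqrt(209))^(1/3))/6)*sin(2^(1/3)*sqrt(3)*c*(4*2^(1/3)/(9 + sqrt(209))^(1/3) + (9 + sqrt(209))^(1/3))/6) + C2*exp(2^(1/3)*c*(-(9 + sqrt(209))^(1/3) + 4*2^(1/3)/(9 + sqrt(209))^(1/3))/6)*cos(2^(1/3)*sqrt(3)*c*(4*2^(1/3)/(9 + sqrt(209))^(1/3) + (9 + sqrt(209))^(1/3))/6) + C3*exp(-2^(1/3)*c*(-(9 + sqrt(209))^(1/3) + 4*2^(1/3)/(9 + sqrt(209))^(1/3))/3) + c/5 + 7/5


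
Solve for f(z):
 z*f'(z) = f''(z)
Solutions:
 f(z) = C1 + C2*erfi(sqrt(2)*z/2)


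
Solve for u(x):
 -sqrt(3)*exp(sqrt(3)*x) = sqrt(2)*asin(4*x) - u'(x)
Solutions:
 u(x) = C1 + sqrt(2)*(x*asin(4*x) + sqrt(1 - 16*x^2)/4) + exp(sqrt(3)*x)


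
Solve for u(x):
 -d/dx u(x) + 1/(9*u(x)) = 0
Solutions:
 u(x) = -sqrt(C1 + 2*x)/3
 u(x) = sqrt(C1 + 2*x)/3


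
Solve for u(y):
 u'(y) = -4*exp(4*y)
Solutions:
 u(y) = C1 - exp(4*y)


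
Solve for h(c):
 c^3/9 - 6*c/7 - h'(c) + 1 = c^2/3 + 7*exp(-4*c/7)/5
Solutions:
 h(c) = C1 + c^4/36 - c^3/9 - 3*c^2/7 + c + 49*exp(-4*c/7)/20


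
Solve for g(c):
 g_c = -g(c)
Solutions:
 g(c) = C1*exp(-c)


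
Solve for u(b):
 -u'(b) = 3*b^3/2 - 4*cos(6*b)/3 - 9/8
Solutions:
 u(b) = C1 - 3*b^4/8 + 9*b/8 + 2*sin(6*b)/9


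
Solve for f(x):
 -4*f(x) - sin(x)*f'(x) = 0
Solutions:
 f(x) = C1*(cos(x)^2 + 2*cos(x) + 1)/(cos(x)^2 - 2*cos(x) + 1)


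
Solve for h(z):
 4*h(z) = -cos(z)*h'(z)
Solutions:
 h(z) = C1*(sin(z)^2 - 2*sin(z) + 1)/(sin(z)^2 + 2*sin(z) + 1)


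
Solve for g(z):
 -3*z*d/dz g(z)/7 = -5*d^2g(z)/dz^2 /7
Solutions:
 g(z) = C1 + C2*erfi(sqrt(30)*z/10)


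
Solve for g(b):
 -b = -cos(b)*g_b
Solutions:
 g(b) = C1 + Integral(b/cos(b), b)


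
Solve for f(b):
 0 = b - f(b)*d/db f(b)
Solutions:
 f(b) = -sqrt(C1 + b^2)
 f(b) = sqrt(C1 + b^2)


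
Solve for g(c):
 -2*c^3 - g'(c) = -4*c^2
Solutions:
 g(c) = C1 - c^4/2 + 4*c^3/3


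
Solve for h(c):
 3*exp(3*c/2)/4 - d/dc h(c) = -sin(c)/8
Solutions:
 h(c) = C1 + exp(3*c/2)/2 - cos(c)/8


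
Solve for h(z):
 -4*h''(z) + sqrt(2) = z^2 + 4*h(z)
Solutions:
 h(z) = C1*sin(z) + C2*cos(z) - z^2/4 + sqrt(2)/4 + 1/2


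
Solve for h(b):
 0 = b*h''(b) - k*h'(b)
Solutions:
 h(b) = C1 + b^(re(k) + 1)*(C2*sin(log(b)*Abs(im(k))) + C3*cos(log(b)*im(k)))


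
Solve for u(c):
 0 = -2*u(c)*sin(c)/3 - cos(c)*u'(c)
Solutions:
 u(c) = C1*cos(c)^(2/3)


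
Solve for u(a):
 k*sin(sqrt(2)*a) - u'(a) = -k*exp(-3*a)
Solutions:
 u(a) = C1 - sqrt(2)*k*cos(sqrt(2)*a)/2 - k*exp(-3*a)/3


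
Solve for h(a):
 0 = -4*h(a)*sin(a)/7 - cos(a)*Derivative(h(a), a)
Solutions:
 h(a) = C1*cos(a)^(4/7)


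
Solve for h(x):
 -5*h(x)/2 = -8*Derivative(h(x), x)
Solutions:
 h(x) = C1*exp(5*x/16)


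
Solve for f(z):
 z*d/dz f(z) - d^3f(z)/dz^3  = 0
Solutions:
 f(z) = C1 + Integral(C2*airyai(z) + C3*airybi(z), z)


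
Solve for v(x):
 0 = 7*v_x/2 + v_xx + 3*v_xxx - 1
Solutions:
 v(x) = C1 + 2*x/7 + (C2*sin(sqrt(41)*x/6) + C3*cos(sqrt(41)*x/6))*exp(-x/6)


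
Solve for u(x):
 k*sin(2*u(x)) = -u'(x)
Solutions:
 u(x) = pi - acos((-C1 - exp(4*k*x))/(C1 - exp(4*k*x)))/2
 u(x) = acos((-C1 - exp(4*k*x))/(C1 - exp(4*k*x)))/2


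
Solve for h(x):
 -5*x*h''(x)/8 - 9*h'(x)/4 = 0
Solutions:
 h(x) = C1 + C2/x^(13/5)


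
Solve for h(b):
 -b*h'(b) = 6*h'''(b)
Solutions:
 h(b) = C1 + Integral(C2*airyai(-6^(2/3)*b/6) + C3*airybi(-6^(2/3)*b/6), b)


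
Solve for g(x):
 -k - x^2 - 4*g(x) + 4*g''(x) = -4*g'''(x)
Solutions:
 g(x) = C1*exp(-x*(2*2^(1/3)/(3*sqrt(69) + 25)^(1/3) + 4 + 2^(2/3)*(3*sqrt(69) + 25)^(1/3))/12)*sin(2^(1/3)*sqrt(3)*x*(-2^(1/3)*(3*sqrt(69) + 25)^(1/3) + 2/(3*sqrt(69) + 25)^(1/3))/12) + C2*exp(-x*(2*2^(1/3)/(3*sqrt(69) + 25)^(1/3) + 4 + 2^(2/3)*(3*sqrt(69) + 25)^(1/3))/12)*cos(2^(1/3)*sqrt(3)*x*(-2^(1/3)*(3*sqrt(69) + 25)^(1/3) + 2/(3*sqrt(69) + 25)^(1/3))/12) + C3*exp(x*(-2 + 2*2^(1/3)/(3*sqrt(69) + 25)^(1/3) + 2^(2/3)*(3*sqrt(69) + 25)^(1/3))/6) - k/4 - x^2/4 - 1/2


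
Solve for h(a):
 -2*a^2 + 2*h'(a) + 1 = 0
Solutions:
 h(a) = C1 + a^3/3 - a/2


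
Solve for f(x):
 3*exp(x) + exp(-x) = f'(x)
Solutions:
 f(x) = C1 + 3*exp(x) - exp(-x)


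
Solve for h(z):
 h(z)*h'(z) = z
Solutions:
 h(z) = -sqrt(C1 + z^2)
 h(z) = sqrt(C1 + z^2)


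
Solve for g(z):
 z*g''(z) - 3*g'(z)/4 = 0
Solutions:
 g(z) = C1 + C2*z^(7/4)


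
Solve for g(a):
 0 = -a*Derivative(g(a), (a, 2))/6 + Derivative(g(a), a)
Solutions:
 g(a) = C1 + C2*a^7


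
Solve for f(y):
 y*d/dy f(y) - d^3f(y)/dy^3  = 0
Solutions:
 f(y) = C1 + Integral(C2*airyai(y) + C3*airybi(y), y)


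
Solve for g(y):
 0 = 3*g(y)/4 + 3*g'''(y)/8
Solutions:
 g(y) = C3*exp(-2^(1/3)*y) + (C1*sin(2^(1/3)*sqrt(3)*y/2) + C2*cos(2^(1/3)*sqrt(3)*y/2))*exp(2^(1/3)*y/2)


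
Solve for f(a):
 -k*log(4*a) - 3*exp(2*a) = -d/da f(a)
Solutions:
 f(a) = C1 + a*k*log(a) + a*k*(-1 + 2*log(2)) + 3*exp(2*a)/2


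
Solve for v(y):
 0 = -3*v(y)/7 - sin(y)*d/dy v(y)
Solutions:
 v(y) = C1*(cos(y) + 1)^(3/14)/(cos(y) - 1)^(3/14)


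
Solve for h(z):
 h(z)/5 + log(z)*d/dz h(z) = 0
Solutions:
 h(z) = C1*exp(-li(z)/5)


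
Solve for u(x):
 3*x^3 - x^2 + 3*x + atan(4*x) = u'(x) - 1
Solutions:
 u(x) = C1 + 3*x^4/4 - x^3/3 + 3*x^2/2 + x*atan(4*x) + x - log(16*x^2 + 1)/8


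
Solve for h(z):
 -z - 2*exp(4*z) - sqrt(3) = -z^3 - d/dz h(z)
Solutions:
 h(z) = C1 - z^4/4 + z^2/2 + sqrt(3)*z + exp(4*z)/2


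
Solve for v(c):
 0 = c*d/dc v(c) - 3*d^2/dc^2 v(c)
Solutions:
 v(c) = C1 + C2*erfi(sqrt(6)*c/6)


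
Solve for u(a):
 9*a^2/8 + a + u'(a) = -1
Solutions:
 u(a) = C1 - 3*a^3/8 - a^2/2 - a


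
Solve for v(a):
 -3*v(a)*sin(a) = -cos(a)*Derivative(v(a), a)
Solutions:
 v(a) = C1/cos(a)^3


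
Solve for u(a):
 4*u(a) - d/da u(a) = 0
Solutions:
 u(a) = C1*exp(4*a)


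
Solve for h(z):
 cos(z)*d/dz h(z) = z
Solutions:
 h(z) = C1 + Integral(z/cos(z), z)


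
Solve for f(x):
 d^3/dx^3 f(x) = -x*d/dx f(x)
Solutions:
 f(x) = C1 + Integral(C2*airyai(-x) + C3*airybi(-x), x)


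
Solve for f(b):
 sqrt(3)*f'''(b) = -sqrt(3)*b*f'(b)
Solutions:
 f(b) = C1 + Integral(C2*airyai(-b) + C3*airybi(-b), b)


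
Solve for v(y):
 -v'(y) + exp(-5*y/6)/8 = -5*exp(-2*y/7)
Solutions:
 v(y) = C1 - 3*exp(-5*y/6)/20 - 35*exp(-2*y/7)/2


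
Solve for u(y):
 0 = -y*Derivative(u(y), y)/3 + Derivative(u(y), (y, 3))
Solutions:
 u(y) = C1 + Integral(C2*airyai(3^(2/3)*y/3) + C3*airybi(3^(2/3)*y/3), y)


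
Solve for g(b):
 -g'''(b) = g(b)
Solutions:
 g(b) = C3*exp(-b) + (C1*sin(sqrt(3)*b/2) + C2*cos(sqrt(3)*b/2))*exp(b/2)


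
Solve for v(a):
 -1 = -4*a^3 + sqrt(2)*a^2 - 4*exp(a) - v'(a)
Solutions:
 v(a) = C1 - a^4 + sqrt(2)*a^3/3 + a - 4*exp(a)


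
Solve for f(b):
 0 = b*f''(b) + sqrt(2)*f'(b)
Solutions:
 f(b) = C1 + C2*b^(1 - sqrt(2))


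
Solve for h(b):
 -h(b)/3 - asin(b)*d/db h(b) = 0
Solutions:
 h(b) = C1*exp(-Integral(1/asin(b), b)/3)


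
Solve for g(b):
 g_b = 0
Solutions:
 g(b) = C1


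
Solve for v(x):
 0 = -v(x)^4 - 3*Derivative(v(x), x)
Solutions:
 v(x) = (-1 - sqrt(3)*I)*(1/(C1 + x))^(1/3)/2
 v(x) = (-1 + sqrt(3)*I)*(1/(C1 + x))^(1/3)/2
 v(x) = (1/(C1 + x))^(1/3)


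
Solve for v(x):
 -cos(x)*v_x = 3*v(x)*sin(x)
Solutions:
 v(x) = C1*cos(x)^3


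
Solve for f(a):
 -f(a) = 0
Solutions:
 f(a) = 0


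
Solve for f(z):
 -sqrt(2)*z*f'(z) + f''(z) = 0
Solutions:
 f(z) = C1 + C2*erfi(2^(3/4)*z/2)


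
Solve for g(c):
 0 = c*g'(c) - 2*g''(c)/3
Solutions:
 g(c) = C1 + C2*erfi(sqrt(3)*c/2)


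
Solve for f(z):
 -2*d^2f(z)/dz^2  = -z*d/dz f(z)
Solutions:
 f(z) = C1 + C2*erfi(z/2)


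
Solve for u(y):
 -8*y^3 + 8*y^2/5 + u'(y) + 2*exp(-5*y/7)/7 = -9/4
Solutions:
 u(y) = C1 + 2*y^4 - 8*y^3/15 - 9*y/4 + 2*exp(-5*y/7)/5


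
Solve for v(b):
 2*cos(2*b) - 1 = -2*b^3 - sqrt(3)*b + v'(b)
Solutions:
 v(b) = C1 + b^4/2 + sqrt(3)*b^2/2 - b + sin(2*b)


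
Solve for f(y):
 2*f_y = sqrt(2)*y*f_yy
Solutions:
 f(y) = C1 + C2*y^(1 + sqrt(2))


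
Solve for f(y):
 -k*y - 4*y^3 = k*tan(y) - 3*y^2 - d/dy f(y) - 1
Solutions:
 f(y) = C1 + k*y^2/2 - k*log(cos(y)) + y^4 - y^3 - y


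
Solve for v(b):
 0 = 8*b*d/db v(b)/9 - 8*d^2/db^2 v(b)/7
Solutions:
 v(b) = C1 + C2*erfi(sqrt(14)*b/6)


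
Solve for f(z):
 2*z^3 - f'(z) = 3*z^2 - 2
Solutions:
 f(z) = C1 + z^4/2 - z^3 + 2*z


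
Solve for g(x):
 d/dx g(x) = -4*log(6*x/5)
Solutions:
 g(x) = C1 - 4*x*log(x) + x*log(625/1296) + 4*x


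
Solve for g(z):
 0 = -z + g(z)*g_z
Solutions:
 g(z) = -sqrt(C1 + z^2)
 g(z) = sqrt(C1 + z^2)


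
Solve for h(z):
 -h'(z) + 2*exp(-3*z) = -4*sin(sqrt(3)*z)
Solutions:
 h(z) = C1 - 4*sqrt(3)*cos(sqrt(3)*z)/3 - 2*exp(-3*z)/3


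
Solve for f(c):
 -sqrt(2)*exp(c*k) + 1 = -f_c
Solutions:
 f(c) = C1 - c + sqrt(2)*exp(c*k)/k


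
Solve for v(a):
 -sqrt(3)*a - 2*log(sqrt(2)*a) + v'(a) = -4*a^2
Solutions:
 v(a) = C1 - 4*a^3/3 + sqrt(3)*a^2/2 + 2*a*log(a) - 2*a + a*log(2)


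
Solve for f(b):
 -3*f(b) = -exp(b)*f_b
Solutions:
 f(b) = C1*exp(-3*exp(-b))


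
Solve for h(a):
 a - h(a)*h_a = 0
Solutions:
 h(a) = -sqrt(C1 + a^2)
 h(a) = sqrt(C1 + a^2)


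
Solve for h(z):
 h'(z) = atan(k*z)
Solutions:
 h(z) = C1 + Piecewise((z*atan(k*z) - log(k^2*z^2 + 1)/(2*k), Ne(k, 0)), (0, True))


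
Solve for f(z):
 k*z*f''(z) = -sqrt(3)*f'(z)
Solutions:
 f(z) = C1 + z^(((re(k) - sqrt(3))*re(k) + im(k)^2)/(re(k)^2 + im(k)^2))*(C2*sin(sqrt(3)*log(z)*Abs(im(k))/(re(k)^2 + im(k)^2)) + C3*cos(sqrt(3)*log(z)*im(k)/(re(k)^2 + im(k)^2)))


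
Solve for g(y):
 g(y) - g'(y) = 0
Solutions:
 g(y) = C1*exp(y)


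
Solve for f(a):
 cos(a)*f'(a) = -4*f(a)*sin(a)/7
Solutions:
 f(a) = C1*cos(a)^(4/7)


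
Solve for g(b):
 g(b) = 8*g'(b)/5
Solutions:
 g(b) = C1*exp(5*b/8)


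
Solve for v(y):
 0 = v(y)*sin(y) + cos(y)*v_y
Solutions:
 v(y) = C1*cos(y)


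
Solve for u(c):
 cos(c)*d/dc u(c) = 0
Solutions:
 u(c) = C1


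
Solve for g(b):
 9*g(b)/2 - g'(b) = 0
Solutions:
 g(b) = C1*exp(9*b/2)


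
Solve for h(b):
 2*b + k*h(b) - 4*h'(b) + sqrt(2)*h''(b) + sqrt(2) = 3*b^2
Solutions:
 h(b) = C1*exp(sqrt(2)*b*(1 - sqrt(-sqrt(2)*k + 4)/2)) + C2*exp(sqrt(2)*b*(sqrt(-sqrt(2)*k + 4)/2 + 1)) + 3*b^2/k - 2*b/k + 24*b/k^2 - sqrt(2)/k - 6*sqrt(2)/k^2 - 8/k^2 + 96/k^3


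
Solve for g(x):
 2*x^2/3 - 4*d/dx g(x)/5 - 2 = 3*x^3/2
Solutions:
 g(x) = C1 - 15*x^4/32 + 5*x^3/18 - 5*x/2


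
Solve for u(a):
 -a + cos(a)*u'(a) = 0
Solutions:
 u(a) = C1 + Integral(a/cos(a), a)


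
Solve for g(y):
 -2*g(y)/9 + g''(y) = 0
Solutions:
 g(y) = C1*exp(-sqrt(2)*y/3) + C2*exp(sqrt(2)*y/3)


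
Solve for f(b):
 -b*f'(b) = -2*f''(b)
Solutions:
 f(b) = C1 + C2*erfi(b/2)


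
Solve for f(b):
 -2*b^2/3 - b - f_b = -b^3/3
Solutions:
 f(b) = C1 + b^4/12 - 2*b^3/9 - b^2/2


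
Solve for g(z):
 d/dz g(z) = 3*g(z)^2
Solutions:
 g(z) = -1/(C1 + 3*z)


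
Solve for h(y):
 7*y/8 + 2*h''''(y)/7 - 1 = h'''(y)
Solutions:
 h(y) = C1 + C2*y + C3*y^2 + C4*exp(7*y/2) + 7*y^4/192 - y^3/8


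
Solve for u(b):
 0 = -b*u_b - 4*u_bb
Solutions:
 u(b) = C1 + C2*erf(sqrt(2)*b/4)


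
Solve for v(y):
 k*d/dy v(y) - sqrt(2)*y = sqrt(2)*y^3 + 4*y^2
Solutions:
 v(y) = C1 + sqrt(2)*y^4/(4*k) + 4*y^3/(3*k) + sqrt(2)*y^2/(2*k)


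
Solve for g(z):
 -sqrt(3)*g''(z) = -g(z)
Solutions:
 g(z) = C1*exp(-3^(3/4)*z/3) + C2*exp(3^(3/4)*z/3)


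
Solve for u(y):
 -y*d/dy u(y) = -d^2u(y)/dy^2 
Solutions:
 u(y) = C1 + C2*erfi(sqrt(2)*y/2)


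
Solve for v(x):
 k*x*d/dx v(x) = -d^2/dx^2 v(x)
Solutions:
 v(x) = Piecewise((-sqrt(2)*sqrt(pi)*C1*erf(sqrt(2)*sqrt(k)*x/2)/(2*sqrt(k)) - C2, (k > 0) | (k < 0)), (-C1*x - C2, True))


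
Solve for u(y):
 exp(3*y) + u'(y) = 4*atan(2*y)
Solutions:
 u(y) = C1 + 4*y*atan(2*y) - exp(3*y)/3 - log(4*y^2 + 1)


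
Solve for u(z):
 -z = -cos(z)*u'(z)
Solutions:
 u(z) = C1 + Integral(z/cos(z), z)


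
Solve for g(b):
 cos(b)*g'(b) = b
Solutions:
 g(b) = C1 + Integral(b/cos(b), b)


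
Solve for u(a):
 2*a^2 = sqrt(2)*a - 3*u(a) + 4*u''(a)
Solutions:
 u(a) = C1*exp(-sqrt(3)*a/2) + C2*exp(sqrt(3)*a/2) - 2*a^2/3 + sqrt(2)*a/3 - 16/9


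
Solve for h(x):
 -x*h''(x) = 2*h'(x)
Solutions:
 h(x) = C1 + C2/x


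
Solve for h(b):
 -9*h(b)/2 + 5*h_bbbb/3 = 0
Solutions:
 h(b) = C1*exp(-30^(3/4)*b/10) + C2*exp(30^(3/4)*b/10) + C3*sin(30^(3/4)*b/10) + C4*cos(30^(3/4)*b/10)


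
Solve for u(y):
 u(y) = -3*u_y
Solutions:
 u(y) = C1*exp(-y/3)


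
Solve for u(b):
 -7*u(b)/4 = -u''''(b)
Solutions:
 u(b) = C1*exp(-sqrt(2)*7^(1/4)*b/2) + C2*exp(sqrt(2)*7^(1/4)*b/2) + C3*sin(sqrt(2)*7^(1/4)*b/2) + C4*cos(sqrt(2)*7^(1/4)*b/2)


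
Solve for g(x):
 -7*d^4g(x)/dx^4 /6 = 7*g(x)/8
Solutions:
 g(x) = (C1*sin(3^(1/4)*x/2) + C2*cos(3^(1/4)*x/2))*exp(-3^(1/4)*x/2) + (C3*sin(3^(1/4)*x/2) + C4*cos(3^(1/4)*x/2))*exp(3^(1/4)*x/2)


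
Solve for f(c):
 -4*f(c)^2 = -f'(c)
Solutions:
 f(c) = -1/(C1 + 4*c)


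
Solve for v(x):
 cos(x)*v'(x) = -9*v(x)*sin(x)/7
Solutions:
 v(x) = C1*cos(x)^(9/7)


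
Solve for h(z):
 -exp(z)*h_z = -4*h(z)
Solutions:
 h(z) = C1*exp(-4*exp(-z))


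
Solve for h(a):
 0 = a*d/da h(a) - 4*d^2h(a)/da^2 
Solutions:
 h(a) = C1 + C2*erfi(sqrt(2)*a/4)


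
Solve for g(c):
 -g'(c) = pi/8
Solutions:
 g(c) = C1 - pi*c/8


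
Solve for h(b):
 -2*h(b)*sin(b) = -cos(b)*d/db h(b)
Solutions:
 h(b) = C1/cos(b)^2


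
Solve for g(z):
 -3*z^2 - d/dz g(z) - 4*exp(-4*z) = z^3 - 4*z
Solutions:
 g(z) = C1 - z^4/4 - z^3 + 2*z^2 + exp(-4*z)


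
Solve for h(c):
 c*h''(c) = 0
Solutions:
 h(c) = C1 + C2*c


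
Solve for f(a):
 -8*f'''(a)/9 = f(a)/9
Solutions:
 f(a) = C3*exp(-a/2) + (C1*sin(sqrt(3)*a/4) + C2*cos(sqrt(3)*a/4))*exp(a/4)


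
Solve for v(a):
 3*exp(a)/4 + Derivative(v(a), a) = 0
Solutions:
 v(a) = C1 - 3*exp(a)/4


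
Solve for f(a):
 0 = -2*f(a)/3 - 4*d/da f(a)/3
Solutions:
 f(a) = C1*exp(-a/2)


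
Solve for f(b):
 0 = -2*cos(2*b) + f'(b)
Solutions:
 f(b) = C1 + sin(2*b)


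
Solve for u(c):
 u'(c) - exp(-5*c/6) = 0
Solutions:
 u(c) = C1 - 6*exp(-5*c/6)/5


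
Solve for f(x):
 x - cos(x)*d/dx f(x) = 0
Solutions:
 f(x) = C1 + Integral(x/cos(x), x)


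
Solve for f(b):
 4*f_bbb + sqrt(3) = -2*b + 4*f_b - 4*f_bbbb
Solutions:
 f(b) = C1 + C2*exp(-b*(2*2^(1/3)/(3*sqrt(69) + 25)^(1/3) + 4 + 2^(2/3)*(3*sqrt(69) + 25)^(1/3))/12)*sin(2^(1/3)*sqrt(3)*b*(-2^(1/3)*(3*sqrt(69) + 25)^(1/3) + 2/(3*sqrt(69) + 25)^(1/3))/12) + C3*exp(-b*(2*2^(1/3)/(3*sqrt(69) + 25)^(1/3) + 4 + 2^(2/3)*(3*sqrt(69) + 25)^(1/3))/12)*cos(2^(1/3)*sqrt(3)*b*(-2^(1/3)*(3*sqrt(69) + 25)^(1/3) + 2/(3*sqrt(69) + 25)^(1/3))/12) + C4*exp(b*(-2 + 2*2^(1/3)/(3*sqrt(69) + 25)^(1/3) + 2^(2/3)*(3*sqrt(69) + 25)^(1/3))/6) + b^2/4 + sqrt(3)*b/4


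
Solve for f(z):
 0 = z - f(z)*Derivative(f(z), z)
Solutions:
 f(z) = -sqrt(C1 + z^2)
 f(z) = sqrt(C1 + z^2)


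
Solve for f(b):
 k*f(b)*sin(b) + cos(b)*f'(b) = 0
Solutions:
 f(b) = C1*exp(k*log(cos(b)))


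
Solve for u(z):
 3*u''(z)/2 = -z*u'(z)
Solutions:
 u(z) = C1 + C2*erf(sqrt(3)*z/3)


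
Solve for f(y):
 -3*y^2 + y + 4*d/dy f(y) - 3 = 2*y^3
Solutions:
 f(y) = C1 + y^4/8 + y^3/4 - y^2/8 + 3*y/4


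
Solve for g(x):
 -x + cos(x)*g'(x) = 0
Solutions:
 g(x) = C1 + Integral(x/cos(x), x)


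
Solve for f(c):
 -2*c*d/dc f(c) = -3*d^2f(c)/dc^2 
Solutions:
 f(c) = C1 + C2*erfi(sqrt(3)*c/3)


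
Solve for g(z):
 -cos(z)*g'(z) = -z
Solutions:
 g(z) = C1 + Integral(z/cos(z), z)


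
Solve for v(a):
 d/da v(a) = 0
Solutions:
 v(a) = C1


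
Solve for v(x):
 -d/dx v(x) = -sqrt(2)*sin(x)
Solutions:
 v(x) = C1 - sqrt(2)*cos(x)


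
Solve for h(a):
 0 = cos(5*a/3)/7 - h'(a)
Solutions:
 h(a) = C1 + 3*sin(5*a/3)/35


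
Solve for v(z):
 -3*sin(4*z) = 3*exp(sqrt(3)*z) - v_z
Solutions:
 v(z) = C1 + sqrt(3)*exp(sqrt(3)*z) - 3*cos(4*z)/4


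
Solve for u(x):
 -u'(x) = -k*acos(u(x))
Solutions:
 Integral(1/acos(_y), (_y, u(x))) = C1 + k*x


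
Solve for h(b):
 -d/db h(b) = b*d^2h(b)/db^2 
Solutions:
 h(b) = C1 + C2*log(b)


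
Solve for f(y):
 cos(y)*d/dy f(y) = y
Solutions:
 f(y) = C1 + Integral(y/cos(y), y)


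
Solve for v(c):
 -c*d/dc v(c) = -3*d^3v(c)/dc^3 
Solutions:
 v(c) = C1 + Integral(C2*airyai(3^(2/3)*c/3) + C3*airybi(3^(2/3)*c/3), c)


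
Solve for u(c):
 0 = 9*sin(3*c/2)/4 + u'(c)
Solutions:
 u(c) = C1 + 3*cos(3*c/2)/2


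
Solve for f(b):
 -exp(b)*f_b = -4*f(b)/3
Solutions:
 f(b) = C1*exp(-4*exp(-b)/3)


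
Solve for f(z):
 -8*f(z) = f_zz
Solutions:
 f(z) = C1*sin(2*sqrt(2)*z) + C2*cos(2*sqrt(2)*z)


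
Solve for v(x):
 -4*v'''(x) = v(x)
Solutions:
 v(x) = C3*exp(-2^(1/3)*x/2) + (C1*sin(2^(1/3)*sqrt(3)*x/4) + C2*cos(2^(1/3)*sqrt(3)*x/4))*exp(2^(1/3)*x/4)


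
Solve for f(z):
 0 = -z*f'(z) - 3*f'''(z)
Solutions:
 f(z) = C1 + Integral(C2*airyai(-3^(2/3)*z/3) + C3*airybi(-3^(2/3)*z/3), z)


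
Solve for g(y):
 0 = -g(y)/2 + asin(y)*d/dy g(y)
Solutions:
 g(y) = C1*exp(Integral(1/asin(y), y)/2)


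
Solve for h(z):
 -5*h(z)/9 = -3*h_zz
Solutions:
 h(z) = C1*exp(-sqrt(15)*z/9) + C2*exp(sqrt(15)*z/9)


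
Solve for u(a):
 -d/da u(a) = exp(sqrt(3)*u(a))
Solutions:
 u(a) = sqrt(3)*(2*log(1/(C1 + a)) - log(3))/6


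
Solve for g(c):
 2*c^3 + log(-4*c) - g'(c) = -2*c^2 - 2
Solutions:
 g(c) = C1 + c^4/2 + 2*c^3/3 + c*log(-c) + c*(1 + 2*log(2))


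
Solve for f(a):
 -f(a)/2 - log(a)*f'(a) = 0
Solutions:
 f(a) = C1*exp(-li(a)/2)


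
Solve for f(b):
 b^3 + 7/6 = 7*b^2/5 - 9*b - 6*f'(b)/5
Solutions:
 f(b) = C1 - 5*b^4/24 + 7*b^3/18 - 15*b^2/4 - 35*b/36


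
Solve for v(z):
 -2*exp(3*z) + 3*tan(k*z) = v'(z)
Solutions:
 v(z) = C1 + 3*Piecewise((-log(cos(k*z))/k, Ne(k, 0)), (0, True)) - 2*exp(3*z)/3


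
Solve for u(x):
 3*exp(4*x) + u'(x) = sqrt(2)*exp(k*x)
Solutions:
 u(x) = C1 - 3*exp(4*x)/4 + sqrt(2)*exp(k*x)/k


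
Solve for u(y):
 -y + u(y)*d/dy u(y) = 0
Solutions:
 u(y) = -sqrt(C1 + y^2)
 u(y) = sqrt(C1 + y^2)


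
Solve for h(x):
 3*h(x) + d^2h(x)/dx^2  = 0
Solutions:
 h(x) = C1*sin(sqrt(3)*x) + C2*cos(sqrt(3)*x)


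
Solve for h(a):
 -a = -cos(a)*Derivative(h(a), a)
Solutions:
 h(a) = C1 + Integral(a/cos(a), a)


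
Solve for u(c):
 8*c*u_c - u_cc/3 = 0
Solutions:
 u(c) = C1 + C2*erfi(2*sqrt(3)*c)


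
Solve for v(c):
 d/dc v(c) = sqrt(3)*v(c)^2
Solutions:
 v(c) = -1/(C1 + sqrt(3)*c)


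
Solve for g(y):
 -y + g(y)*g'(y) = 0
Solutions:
 g(y) = -sqrt(C1 + y^2)
 g(y) = sqrt(C1 + y^2)


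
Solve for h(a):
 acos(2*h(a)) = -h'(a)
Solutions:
 Integral(1/acos(2*_y), (_y, h(a))) = C1 - a


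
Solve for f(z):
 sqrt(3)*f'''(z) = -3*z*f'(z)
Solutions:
 f(z) = C1 + Integral(C2*airyai(-3^(1/6)*z) + C3*airybi(-3^(1/6)*z), z)


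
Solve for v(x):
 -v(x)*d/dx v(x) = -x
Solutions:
 v(x) = -sqrt(C1 + x^2)
 v(x) = sqrt(C1 + x^2)


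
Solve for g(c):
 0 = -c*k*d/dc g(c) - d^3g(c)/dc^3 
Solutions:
 g(c) = C1 + Integral(C2*airyai(c*(-k)^(1/3)) + C3*airybi(c*(-k)^(1/3)), c)


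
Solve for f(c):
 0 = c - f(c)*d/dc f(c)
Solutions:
 f(c) = -sqrt(C1 + c^2)
 f(c) = sqrt(C1 + c^2)


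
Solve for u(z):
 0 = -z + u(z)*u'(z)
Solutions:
 u(z) = -sqrt(C1 + z^2)
 u(z) = sqrt(C1 + z^2)


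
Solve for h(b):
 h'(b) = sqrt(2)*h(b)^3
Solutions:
 h(b) = -sqrt(2)*sqrt(-1/(C1 + sqrt(2)*b))/2
 h(b) = sqrt(2)*sqrt(-1/(C1 + sqrt(2)*b))/2


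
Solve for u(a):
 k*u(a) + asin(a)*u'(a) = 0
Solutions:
 u(a) = C1*exp(-k*Integral(1/asin(a), a))


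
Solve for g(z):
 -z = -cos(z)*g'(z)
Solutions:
 g(z) = C1 + Integral(z/cos(z), z)


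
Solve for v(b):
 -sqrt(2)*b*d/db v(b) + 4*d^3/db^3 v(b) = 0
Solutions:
 v(b) = C1 + Integral(C2*airyai(sqrt(2)*b/2) + C3*airybi(sqrt(2)*b/2), b)


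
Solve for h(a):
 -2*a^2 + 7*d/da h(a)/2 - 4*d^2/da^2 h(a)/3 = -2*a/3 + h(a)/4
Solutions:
 h(a) = C1*exp(a*(21 - sqrt(393))/16) + C2*exp(a*(sqrt(393) + 21)/16) - 8*a^2 - 664*a/3 - 9040/3


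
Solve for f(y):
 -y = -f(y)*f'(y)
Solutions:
 f(y) = -sqrt(C1 + y^2)
 f(y) = sqrt(C1 + y^2)


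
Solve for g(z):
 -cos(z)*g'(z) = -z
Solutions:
 g(z) = C1 + Integral(z/cos(z), z)


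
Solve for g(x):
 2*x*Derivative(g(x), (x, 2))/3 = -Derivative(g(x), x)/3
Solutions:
 g(x) = C1 + C2*sqrt(x)


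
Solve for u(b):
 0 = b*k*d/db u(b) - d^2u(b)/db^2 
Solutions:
 u(b) = Piecewise((-sqrt(2)*sqrt(pi)*C1*erf(sqrt(2)*b*sqrt(-k)/2)/(2*sqrt(-k)) - C2, (k > 0) | (k < 0)), (-C1*b - C2, True))


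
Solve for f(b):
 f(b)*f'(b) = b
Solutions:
 f(b) = -sqrt(C1 + b^2)
 f(b) = sqrt(C1 + b^2)


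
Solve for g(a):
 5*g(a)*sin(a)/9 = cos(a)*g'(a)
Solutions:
 g(a) = C1/cos(a)^(5/9)


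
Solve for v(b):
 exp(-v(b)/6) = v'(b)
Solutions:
 v(b) = 6*log(C1 + b/6)


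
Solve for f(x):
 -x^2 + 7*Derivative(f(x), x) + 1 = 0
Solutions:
 f(x) = C1 + x^3/21 - x/7


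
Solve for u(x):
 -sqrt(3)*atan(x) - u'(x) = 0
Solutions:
 u(x) = C1 - sqrt(3)*(x*atan(x) - log(x^2 + 1)/2)


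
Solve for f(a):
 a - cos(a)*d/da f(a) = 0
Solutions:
 f(a) = C1 + Integral(a/cos(a), a)


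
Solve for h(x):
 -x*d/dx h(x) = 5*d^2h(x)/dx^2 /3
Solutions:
 h(x) = C1 + C2*erf(sqrt(30)*x/10)


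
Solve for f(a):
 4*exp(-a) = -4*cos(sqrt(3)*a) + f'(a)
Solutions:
 f(a) = C1 + 4*sqrt(3)*sin(sqrt(3)*a)/3 - 4*exp(-a)


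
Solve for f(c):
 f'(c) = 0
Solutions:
 f(c) = C1


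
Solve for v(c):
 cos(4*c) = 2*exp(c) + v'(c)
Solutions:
 v(c) = C1 - 2*exp(c) + sin(4*c)/4


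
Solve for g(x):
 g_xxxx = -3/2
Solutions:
 g(x) = C1 + C2*x + C3*x^2 + C4*x^3 - x^4/16


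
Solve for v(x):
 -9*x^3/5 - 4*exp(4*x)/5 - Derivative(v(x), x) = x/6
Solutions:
 v(x) = C1 - 9*x^4/20 - x^2/12 - exp(4*x)/5


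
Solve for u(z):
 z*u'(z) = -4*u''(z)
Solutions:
 u(z) = C1 + C2*erf(sqrt(2)*z/4)


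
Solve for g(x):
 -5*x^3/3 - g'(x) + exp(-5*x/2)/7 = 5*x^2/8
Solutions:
 g(x) = C1 - 5*x^4/12 - 5*x^3/24 - 2*exp(-5*x/2)/35


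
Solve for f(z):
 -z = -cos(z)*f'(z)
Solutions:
 f(z) = C1 + Integral(z/cos(z), z)


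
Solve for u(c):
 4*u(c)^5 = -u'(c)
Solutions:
 u(c) = -I*(1/(C1 + 16*c))^(1/4)
 u(c) = I*(1/(C1 + 16*c))^(1/4)
 u(c) = -(1/(C1 + 16*c))^(1/4)
 u(c) = (1/(C1 + 16*c))^(1/4)


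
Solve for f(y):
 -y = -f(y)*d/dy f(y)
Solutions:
 f(y) = -sqrt(C1 + y^2)
 f(y) = sqrt(C1 + y^2)


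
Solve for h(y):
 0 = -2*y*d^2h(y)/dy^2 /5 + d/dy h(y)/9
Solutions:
 h(y) = C1 + C2*y^(23/18)


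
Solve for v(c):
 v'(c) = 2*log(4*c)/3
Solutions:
 v(c) = C1 + 2*c*log(c)/3 - 2*c/3 + 4*c*log(2)/3


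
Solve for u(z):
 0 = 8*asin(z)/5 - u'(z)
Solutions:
 u(z) = C1 + 8*z*asin(z)/5 + 8*sqrt(1 - z^2)/5


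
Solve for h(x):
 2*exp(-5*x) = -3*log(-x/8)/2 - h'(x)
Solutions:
 h(x) = C1 - 3*x*log(-x)/2 + 3*x*(1 + 3*log(2))/2 + 2*exp(-5*x)/5


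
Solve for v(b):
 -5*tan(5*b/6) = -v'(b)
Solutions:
 v(b) = C1 - 6*log(cos(5*b/6))


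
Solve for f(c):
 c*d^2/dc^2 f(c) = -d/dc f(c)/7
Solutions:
 f(c) = C1 + C2*c^(6/7)


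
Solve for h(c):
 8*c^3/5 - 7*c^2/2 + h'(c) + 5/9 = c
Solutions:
 h(c) = C1 - 2*c^4/5 + 7*c^3/6 + c^2/2 - 5*c/9


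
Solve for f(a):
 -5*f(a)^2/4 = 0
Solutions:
 f(a) = 0


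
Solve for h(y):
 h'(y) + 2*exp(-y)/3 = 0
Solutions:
 h(y) = C1 + 2*exp(-y)/3


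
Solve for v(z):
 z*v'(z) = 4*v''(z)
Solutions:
 v(z) = C1 + C2*erfi(sqrt(2)*z/4)


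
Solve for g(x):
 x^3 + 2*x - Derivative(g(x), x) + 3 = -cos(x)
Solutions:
 g(x) = C1 + x^4/4 + x^2 + 3*x + sin(x)


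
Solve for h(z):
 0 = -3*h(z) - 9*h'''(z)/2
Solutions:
 h(z) = C3*exp(-2^(1/3)*3^(2/3)*z/3) + (C1*sin(2^(1/3)*3^(1/6)*z/2) + C2*cos(2^(1/3)*3^(1/6)*z/2))*exp(2^(1/3)*3^(2/3)*z/6)


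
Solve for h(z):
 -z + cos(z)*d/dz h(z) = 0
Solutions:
 h(z) = C1 + Integral(z/cos(z), z)


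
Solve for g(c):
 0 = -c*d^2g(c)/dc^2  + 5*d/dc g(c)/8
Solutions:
 g(c) = C1 + C2*c^(13/8)


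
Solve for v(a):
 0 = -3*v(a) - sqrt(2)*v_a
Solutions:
 v(a) = C1*exp(-3*sqrt(2)*a/2)


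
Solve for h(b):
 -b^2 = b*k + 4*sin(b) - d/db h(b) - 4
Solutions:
 h(b) = C1 + b^3/3 + b^2*k/2 - 4*b - 4*cos(b)


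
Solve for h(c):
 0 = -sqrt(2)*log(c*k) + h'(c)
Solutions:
 h(c) = C1 + sqrt(2)*c*log(c*k) - sqrt(2)*c


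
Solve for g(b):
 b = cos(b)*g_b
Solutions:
 g(b) = C1 + Integral(b/cos(b), b)


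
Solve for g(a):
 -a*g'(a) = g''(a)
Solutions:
 g(a) = C1 + C2*erf(sqrt(2)*a/2)


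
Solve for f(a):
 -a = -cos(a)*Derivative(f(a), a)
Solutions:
 f(a) = C1 + Integral(a/cos(a), a)


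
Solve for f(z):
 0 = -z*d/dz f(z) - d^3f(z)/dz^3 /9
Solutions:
 f(z) = C1 + Integral(C2*airyai(-3^(2/3)*z) + C3*airybi(-3^(2/3)*z), z)


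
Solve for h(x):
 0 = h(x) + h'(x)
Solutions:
 h(x) = C1*exp(-x)


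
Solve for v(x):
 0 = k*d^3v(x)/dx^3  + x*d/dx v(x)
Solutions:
 v(x) = C1 + Integral(C2*airyai(x*(-1/k)^(1/3)) + C3*airybi(x*(-1/k)^(1/3)), x)


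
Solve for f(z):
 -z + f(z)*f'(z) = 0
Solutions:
 f(z) = -sqrt(C1 + z^2)
 f(z) = sqrt(C1 + z^2)


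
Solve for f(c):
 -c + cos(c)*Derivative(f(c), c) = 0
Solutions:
 f(c) = C1 + Integral(c/cos(c), c)


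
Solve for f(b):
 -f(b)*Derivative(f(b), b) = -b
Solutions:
 f(b) = -sqrt(C1 + b^2)
 f(b) = sqrt(C1 + b^2)


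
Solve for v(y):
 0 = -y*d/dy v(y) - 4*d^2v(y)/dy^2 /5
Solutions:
 v(y) = C1 + C2*erf(sqrt(10)*y/4)


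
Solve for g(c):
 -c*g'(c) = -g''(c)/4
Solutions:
 g(c) = C1 + C2*erfi(sqrt(2)*c)


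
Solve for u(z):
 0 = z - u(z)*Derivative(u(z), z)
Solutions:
 u(z) = -sqrt(C1 + z^2)
 u(z) = sqrt(C1 + z^2)


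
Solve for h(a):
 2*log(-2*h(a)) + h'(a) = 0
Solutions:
 Integral(1/(log(-_y) + log(2)), (_y, h(a)))/2 = C1 - a


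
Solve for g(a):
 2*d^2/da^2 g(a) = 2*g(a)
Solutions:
 g(a) = C1*exp(-a) + C2*exp(a)


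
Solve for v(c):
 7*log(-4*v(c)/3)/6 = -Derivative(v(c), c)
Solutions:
 6*Integral(1/(log(-_y) - log(3) + 2*log(2)), (_y, v(c)))/7 = C1 - c


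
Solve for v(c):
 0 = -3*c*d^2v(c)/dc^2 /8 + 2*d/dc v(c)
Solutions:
 v(c) = C1 + C2*c^(19/3)


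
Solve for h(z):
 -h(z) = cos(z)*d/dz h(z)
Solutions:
 h(z) = C1*sqrt(sin(z) - 1)/sqrt(sin(z) + 1)


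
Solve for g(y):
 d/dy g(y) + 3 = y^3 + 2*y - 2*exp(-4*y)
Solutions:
 g(y) = C1 + y^4/4 + y^2 - 3*y + exp(-4*y)/2


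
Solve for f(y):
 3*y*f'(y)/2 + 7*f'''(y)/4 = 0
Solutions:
 f(y) = C1 + Integral(C2*airyai(-6^(1/3)*7^(2/3)*y/7) + C3*airybi(-6^(1/3)*7^(2/3)*y/7), y)


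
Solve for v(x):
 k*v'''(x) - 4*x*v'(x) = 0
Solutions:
 v(x) = C1 + Integral(C2*airyai(2^(2/3)*x*(1/k)^(1/3)) + C3*airybi(2^(2/3)*x*(1/k)^(1/3)), x)


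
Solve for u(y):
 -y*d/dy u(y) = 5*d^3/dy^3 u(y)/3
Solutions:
 u(y) = C1 + Integral(C2*airyai(-3^(1/3)*5^(2/3)*y/5) + C3*airybi(-3^(1/3)*5^(2/3)*y/5), y)


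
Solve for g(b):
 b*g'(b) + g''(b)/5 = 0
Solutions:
 g(b) = C1 + C2*erf(sqrt(10)*b/2)


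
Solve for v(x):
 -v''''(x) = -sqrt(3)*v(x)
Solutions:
 v(x) = C1*exp(-3^(1/8)*x) + C2*exp(3^(1/8)*x) + C3*sin(3^(1/8)*x) + C4*cos(3^(1/8)*x)


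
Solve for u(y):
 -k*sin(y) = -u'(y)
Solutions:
 u(y) = C1 - k*cos(y)


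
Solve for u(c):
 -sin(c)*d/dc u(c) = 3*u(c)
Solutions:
 u(c) = C1*(cos(c) + 1)^(3/2)/(cos(c) - 1)^(3/2)


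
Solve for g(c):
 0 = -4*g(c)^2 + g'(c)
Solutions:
 g(c) = -1/(C1 + 4*c)


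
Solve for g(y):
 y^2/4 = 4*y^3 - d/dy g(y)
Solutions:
 g(y) = C1 + y^4 - y^3/12


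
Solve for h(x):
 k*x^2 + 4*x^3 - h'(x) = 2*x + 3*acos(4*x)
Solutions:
 h(x) = C1 + k*x^3/3 + x^4 - x^2 - 3*x*acos(4*x) + 3*sqrt(1 - 16*x^2)/4


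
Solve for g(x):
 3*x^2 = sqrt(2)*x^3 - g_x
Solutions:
 g(x) = C1 + sqrt(2)*x^4/4 - x^3


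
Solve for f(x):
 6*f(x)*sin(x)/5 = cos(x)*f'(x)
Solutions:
 f(x) = C1/cos(x)^(6/5)


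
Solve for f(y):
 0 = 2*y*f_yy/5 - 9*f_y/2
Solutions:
 f(y) = C1 + C2*y^(49/4)


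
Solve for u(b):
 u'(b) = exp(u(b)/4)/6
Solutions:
 u(b) = 4*log(-1/(C1 + b)) + 4*log(24)


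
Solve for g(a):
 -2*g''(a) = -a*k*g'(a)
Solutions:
 g(a) = Piecewise((-sqrt(pi)*C1*erf(a*sqrt(-k)/2)/sqrt(-k) - C2, (k > 0) | (k < 0)), (-C1*a - C2, True))


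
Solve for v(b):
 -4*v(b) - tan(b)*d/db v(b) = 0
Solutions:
 v(b) = C1/sin(b)^4


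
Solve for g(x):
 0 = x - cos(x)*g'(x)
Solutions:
 g(x) = C1 + Integral(x/cos(x), x)


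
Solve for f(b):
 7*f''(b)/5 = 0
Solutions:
 f(b) = C1 + C2*b


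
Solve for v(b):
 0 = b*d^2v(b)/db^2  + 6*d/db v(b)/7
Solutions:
 v(b) = C1 + C2*b^(1/7)


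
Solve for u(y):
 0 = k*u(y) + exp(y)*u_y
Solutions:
 u(y) = C1*exp(k*exp(-y))


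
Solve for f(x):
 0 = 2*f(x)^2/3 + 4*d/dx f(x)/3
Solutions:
 f(x) = 2/(C1 + x)


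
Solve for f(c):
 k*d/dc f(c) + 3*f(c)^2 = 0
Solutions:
 f(c) = k/(C1*k + 3*c)


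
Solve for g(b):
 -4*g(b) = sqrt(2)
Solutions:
 g(b) = -sqrt(2)/4


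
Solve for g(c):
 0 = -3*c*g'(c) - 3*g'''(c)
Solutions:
 g(c) = C1 + Integral(C2*airyai(-c) + C3*airybi(-c), c)


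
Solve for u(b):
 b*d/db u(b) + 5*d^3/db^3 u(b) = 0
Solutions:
 u(b) = C1 + Integral(C2*airyai(-5^(2/3)*b/5) + C3*airybi(-5^(2/3)*b/5), b)


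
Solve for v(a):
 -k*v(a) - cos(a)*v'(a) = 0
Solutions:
 v(a) = C1*exp(k*(log(sin(a) - 1) - log(sin(a) + 1))/2)


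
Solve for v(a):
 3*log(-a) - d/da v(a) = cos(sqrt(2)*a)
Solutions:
 v(a) = C1 + 3*a*log(-a) - 3*a - sqrt(2)*sin(sqrt(2)*a)/2


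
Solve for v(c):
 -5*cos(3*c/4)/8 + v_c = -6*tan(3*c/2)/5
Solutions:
 v(c) = C1 + 4*log(cos(3*c/2))/5 + 5*sin(3*c/4)/6


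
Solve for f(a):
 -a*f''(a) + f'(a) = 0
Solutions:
 f(a) = C1 + C2*a^2


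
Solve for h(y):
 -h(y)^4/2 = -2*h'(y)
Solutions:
 h(y) = 2^(2/3)*(-1/(C1 + 3*y))^(1/3)
 h(y) = (-1/(C1 + y))^(1/3)*(-6^(2/3) - 3*2^(2/3)*3^(1/6)*I)/6
 h(y) = (-1/(C1 + y))^(1/3)*(-6^(2/3) + 3*2^(2/3)*3^(1/6)*I)/6


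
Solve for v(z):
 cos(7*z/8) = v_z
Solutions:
 v(z) = C1 + 8*sin(7*z/8)/7


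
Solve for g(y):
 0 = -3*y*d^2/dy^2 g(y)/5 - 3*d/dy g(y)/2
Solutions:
 g(y) = C1 + C2/y^(3/2)


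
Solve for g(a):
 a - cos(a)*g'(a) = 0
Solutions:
 g(a) = C1 + Integral(a/cos(a), a)


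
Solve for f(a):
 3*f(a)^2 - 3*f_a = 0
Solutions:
 f(a) = -1/(C1 + a)


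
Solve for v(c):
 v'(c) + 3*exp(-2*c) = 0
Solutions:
 v(c) = C1 + 3*exp(-2*c)/2


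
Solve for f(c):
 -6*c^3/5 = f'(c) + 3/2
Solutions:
 f(c) = C1 - 3*c^4/10 - 3*c/2


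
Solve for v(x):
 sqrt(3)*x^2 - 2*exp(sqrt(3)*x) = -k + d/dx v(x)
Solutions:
 v(x) = C1 + k*x + sqrt(3)*x^3/3 - 2*sqrt(3)*exp(sqrt(3)*x)/3


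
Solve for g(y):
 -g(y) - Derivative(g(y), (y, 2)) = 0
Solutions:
 g(y) = C1*sin(y) + C2*cos(y)


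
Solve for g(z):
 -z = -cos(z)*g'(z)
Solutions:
 g(z) = C1 + Integral(z/cos(z), z)


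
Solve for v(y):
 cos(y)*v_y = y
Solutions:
 v(y) = C1 + Integral(y/cos(y), y)


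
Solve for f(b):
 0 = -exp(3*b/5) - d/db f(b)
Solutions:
 f(b) = C1 - 5*exp(3*b/5)/3


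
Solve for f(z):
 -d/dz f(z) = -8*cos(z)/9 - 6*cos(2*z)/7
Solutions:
 f(z) = C1 + 8*sin(z)/9 + 3*sin(2*z)/7


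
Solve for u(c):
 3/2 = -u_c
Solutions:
 u(c) = C1 - 3*c/2


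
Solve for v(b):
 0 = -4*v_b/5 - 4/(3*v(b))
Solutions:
 v(b) = -sqrt(C1 - 30*b)/3
 v(b) = sqrt(C1 - 30*b)/3


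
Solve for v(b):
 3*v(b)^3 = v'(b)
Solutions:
 v(b) = -sqrt(2)*sqrt(-1/(C1 + 3*b))/2
 v(b) = sqrt(2)*sqrt(-1/(C1 + 3*b))/2


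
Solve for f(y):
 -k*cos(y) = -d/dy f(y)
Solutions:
 f(y) = C1 + k*sin(y)


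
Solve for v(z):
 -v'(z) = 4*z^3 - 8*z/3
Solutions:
 v(z) = C1 - z^4 + 4*z^2/3


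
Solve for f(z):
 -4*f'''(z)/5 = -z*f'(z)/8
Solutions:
 f(z) = C1 + Integral(C2*airyai(10^(1/3)*z/4) + C3*airybi(10^(1/3)*z/4), z)


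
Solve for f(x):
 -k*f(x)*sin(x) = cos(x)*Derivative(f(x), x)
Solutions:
 f(x) = C1*exp(k*log(cos(x)))


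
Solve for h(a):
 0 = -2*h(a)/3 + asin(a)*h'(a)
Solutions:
 h(a) = C1*exp(2*Integral(1/asin(a), a)/3)


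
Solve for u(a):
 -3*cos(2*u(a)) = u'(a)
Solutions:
 u(a) = -asin((C1 + exp(12*a))/(C1 - exp(12*a)))/2 + pi/2
 u(a) = asin((C1 + exp(12*a))/(C1 - exp(12*a)))/2


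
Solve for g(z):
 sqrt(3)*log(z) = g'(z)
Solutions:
 g(z) = C1 + sqrt(3)*z*log(z) - sqrt(3)*z


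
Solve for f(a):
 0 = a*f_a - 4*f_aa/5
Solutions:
 f(a) = C1 + C2*erfi(sqrt(10)*a/4)


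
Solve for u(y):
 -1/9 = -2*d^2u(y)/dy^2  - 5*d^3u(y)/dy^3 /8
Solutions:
 u(y) = C1 + C2*y + C3*exp(-16*y/5) + y^2/36


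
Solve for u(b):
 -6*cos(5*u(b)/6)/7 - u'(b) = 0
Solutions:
 6*b/7 - 3*log(sin(5*u(b)/6) - 1)/5 + 3*log(sin(5*u(b)/6) + 1)/5 = C1


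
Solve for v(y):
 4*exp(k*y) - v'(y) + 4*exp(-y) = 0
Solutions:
 v(y) = C1 - 4*exp(-y) + 4*exp(k*y)/k


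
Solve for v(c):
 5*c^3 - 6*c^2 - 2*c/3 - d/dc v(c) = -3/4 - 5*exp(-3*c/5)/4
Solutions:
 v(c) = C1 + 5*c^4/4 - 2*c^3 - c^2/3 + 3*c/4 - 25*exp(-3*c/5)/12


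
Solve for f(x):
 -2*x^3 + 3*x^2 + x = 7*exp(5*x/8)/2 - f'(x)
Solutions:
 f(x) = C1 + x^4/2 - x^3 - x^2/2 + 28*exp(5*x/8)/5


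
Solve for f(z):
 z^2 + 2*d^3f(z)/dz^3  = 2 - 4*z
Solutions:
 f(z) = C1 + C2*z + C3*z^2 - z^5/120 - z^4/12 + z^3/6


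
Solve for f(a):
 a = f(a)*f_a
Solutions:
 f(a) = -sqrt(C1 + a^2)
 f(a) = sqrt(C1 + a^2)


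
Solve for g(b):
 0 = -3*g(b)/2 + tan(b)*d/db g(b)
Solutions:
 g(b) = C1*sin(b)^(3/2)


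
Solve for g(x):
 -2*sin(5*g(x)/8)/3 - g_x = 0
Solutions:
 2*x/3 + 4*log(cos(5*g(x)/8) - 1)/5 - 4*log(cos(5*g(x)/8) + 1)/5 = C1


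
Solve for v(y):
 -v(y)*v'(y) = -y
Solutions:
 v(y) = -sqrt(C1 + y^2)
 v(y) = sqrt(C1 + y^2)


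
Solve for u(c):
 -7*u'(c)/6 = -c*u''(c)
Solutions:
 u(c) = C1 + C2*c^(13/6)


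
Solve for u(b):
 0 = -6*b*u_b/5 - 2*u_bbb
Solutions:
 u(b) = C1 + Integral(C2*airyai(-3^(1/3)*5^(2/3)*b/5) + C3*airybi(-3^(1/3)*5^(2/3)*b/5), b)


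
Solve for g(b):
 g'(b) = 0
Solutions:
 g(b) = C1


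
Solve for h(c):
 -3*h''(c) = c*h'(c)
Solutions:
 h(c) = C1 + C2*erf(sqrt(6)*c/6)


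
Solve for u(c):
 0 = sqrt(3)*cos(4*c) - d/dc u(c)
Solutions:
 u(c) = C1 + sqrt(3)*sin(4*c)/4


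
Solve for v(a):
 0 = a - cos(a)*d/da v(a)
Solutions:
 v(a) = C1 + Integral(a/cos(a), a)


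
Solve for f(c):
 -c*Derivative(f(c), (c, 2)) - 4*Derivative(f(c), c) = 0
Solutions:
 f(c) = C1 + C2/c^3


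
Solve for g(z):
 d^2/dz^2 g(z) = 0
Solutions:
 g(z) = C1 + C2*z


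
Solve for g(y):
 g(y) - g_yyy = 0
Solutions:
 g(y) = C3*exp(y) + (C1*sin(sqrt(3)*y/2) + C2*cos(sqrt(3)*y/2))*exp(-y/2)


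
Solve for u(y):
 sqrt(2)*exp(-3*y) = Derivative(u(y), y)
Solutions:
 u(y) = C1 - sqrt(2)*exp(-3*y)/3


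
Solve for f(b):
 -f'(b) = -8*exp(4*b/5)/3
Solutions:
 f(b) = C1 + 10*exp(4*b/5)/3
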